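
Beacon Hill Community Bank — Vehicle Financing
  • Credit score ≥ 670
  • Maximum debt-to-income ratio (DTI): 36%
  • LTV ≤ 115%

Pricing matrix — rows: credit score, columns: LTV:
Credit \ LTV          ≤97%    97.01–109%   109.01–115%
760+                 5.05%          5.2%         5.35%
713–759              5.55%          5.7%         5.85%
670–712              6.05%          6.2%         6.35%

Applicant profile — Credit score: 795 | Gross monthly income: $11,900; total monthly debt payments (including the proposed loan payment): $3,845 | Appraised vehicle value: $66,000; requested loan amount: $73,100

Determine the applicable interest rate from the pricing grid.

5.35%

Credit score 795 ≥ 670; Debt-to-income = 3,845/11,900 = 32.3% — meets 36% limit
Loan-to-value = 73,100/66,000 = 110.8% — pass (115% max)
Row: 795 falls in 760+. Column: 110.8% falls in 109.01–115%. Rate = 5.35%.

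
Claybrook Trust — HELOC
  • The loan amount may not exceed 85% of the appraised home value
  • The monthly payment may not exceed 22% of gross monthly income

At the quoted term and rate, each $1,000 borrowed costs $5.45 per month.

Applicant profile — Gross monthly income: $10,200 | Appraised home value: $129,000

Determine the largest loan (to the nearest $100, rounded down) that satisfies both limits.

Payment cap: 22% × $10,200 = $2,244/month.
At $5.45 per $1,000, that supports 2,244/5.45 × 1,000 ≈ $411,743 → $411,700.
LTV cap: 85% × $129,000 = $109,650 → $109,600.
Binding constraint: loan-to-value.

$109,600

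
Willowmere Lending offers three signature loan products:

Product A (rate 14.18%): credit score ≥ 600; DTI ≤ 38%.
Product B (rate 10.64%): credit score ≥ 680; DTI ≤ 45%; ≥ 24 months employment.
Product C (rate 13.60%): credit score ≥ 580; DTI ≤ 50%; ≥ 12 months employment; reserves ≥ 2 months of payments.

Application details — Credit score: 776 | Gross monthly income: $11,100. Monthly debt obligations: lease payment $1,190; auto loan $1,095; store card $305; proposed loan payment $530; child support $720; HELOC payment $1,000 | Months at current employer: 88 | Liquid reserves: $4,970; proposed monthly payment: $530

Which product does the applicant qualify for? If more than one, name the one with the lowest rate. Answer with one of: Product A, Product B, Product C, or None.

Total debts = (1,190 + 1,095 + 305 + 530 + 720 + 1,000) = 4,840; DTI = 4,840/11,100 = 43.6%.
Reserves = 4,970/530 = 9.4 months.
Product A: score 776 ≥ 600; DTI 43.6% > 38% → does not qualify.
Product B: score 776 ≥ 680; DTI 43.6% ≤ 45%; employment 88 ≥ 24 mo → qualifies.
Product C: score 776 ≥ 580; DTI 43.6% ≤ 50%; employment 88 ≥ 12 mo; reserves 9.4 ≥ 2 mo → qualifies.
Qualifying: Product B, Product C. Lowest rate is 10.64% → Product B.

Product B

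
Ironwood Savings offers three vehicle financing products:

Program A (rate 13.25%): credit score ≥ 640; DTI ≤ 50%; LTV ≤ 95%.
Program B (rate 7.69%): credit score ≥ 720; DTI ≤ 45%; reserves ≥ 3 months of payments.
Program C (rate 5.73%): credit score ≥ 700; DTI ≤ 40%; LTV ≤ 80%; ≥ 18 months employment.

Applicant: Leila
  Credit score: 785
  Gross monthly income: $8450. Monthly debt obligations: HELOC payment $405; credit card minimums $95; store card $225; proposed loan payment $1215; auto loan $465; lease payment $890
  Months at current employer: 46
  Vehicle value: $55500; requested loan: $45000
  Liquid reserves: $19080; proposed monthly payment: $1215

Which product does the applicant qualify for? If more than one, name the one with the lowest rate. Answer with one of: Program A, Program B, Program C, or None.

Program B

Total debts = (405 + 95 + 225 + 1,215 + 465 + 890) = 3,295; DTI = 3,295/8,450 = 39%.
LTV = 45,000/55,500 = 81.1%.
Reserves = 19,080/1,215 = 15.7 months.
Program A: score 785 ≥ 640; DTI 39% ≤ 50%; LTV 81.1% ≤ 95% → qualifies.
Program B: score 785 ≥ 720; DTI 39% ≤ 45%; reserves 15.7 ≥ 3 mo → qualifies.
Program C: score 785 ≥ 700; DTI 39% ≤ 40%; LTV 81.1% > 80%; employment 46 ≥ 18 mo → does not qualify.
Qualifying: Program A, Program B. Lowest rate is 7.69% → Program B.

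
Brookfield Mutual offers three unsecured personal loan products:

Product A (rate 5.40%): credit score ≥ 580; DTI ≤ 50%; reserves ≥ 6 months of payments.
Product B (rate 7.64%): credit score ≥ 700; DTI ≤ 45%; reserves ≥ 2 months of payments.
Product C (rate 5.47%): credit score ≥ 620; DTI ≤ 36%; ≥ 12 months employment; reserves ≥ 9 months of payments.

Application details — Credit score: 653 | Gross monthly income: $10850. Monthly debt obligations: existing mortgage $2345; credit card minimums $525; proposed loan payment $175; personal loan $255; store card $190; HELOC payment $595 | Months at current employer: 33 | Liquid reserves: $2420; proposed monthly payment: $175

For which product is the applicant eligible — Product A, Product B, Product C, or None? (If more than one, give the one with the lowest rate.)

Total debts = (2,345 + 525 + 175 + 255 + 190 + 595) = 4,085; DTI = 4,085/10,850 = 37.6%.
Reserves = 2,420/175 = 13.8 months.
Product A: score 653 ≥ 580; DTI 37.6% ≤ 50%; reserves 13.8 ≥ 6 mo → qualifies.
Product B: score 653 < 700; DTI 37.6% ≤ 45%; reserves 13.8 ≥ 2 mo → does not qualify.
Product C: score 653 ≥ 620; DTI 37.6% > 36%; employment 33 ≥ 12 mo; reserves 13.8 ≥ 9 mo → does not qualify.

Product A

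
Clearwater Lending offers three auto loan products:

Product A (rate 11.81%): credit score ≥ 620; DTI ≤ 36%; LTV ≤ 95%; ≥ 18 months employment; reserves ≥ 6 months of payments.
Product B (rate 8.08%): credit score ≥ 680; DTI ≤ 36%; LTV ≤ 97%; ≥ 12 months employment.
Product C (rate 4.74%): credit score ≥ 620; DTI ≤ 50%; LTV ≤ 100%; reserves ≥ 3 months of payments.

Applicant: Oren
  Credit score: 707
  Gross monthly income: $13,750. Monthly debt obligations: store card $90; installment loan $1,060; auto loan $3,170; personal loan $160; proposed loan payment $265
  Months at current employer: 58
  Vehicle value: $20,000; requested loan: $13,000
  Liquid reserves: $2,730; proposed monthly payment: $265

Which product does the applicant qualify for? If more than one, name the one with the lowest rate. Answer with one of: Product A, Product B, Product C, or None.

Product C

Total debts = (90 + 1,060 + 3,170 + 160 + 265) = 4,745; DTI = 4,745/13,750 = 34.5%.
LTV = 13,000/20,000 = 65%.
Reserves = 2,730/265 = 10.3 months.
Product A: score 707 ≥ 620; DTI 34.5% ≤ 36%; LTV 65% ≤ 95%; employment 58 ≥ 18 mo; reserves 10.3 ≥ 6 mo → qualifies.
Product B: score 707 ≥ 680; DTI 34.5% ≤ 36%; LTV 65% ≤ 97%; employment 58 ≥ 12 mo → qualifies.
Product C: score 707 ≥ 620; DTI 34.5% ≤ 50%; LTV 65% ≤ 100%; reserves 10.3 ≥ 3 mo → qualifies.
Qualifying: Product A, Product B, Product C. Lowest rate is 4.74% → Product C.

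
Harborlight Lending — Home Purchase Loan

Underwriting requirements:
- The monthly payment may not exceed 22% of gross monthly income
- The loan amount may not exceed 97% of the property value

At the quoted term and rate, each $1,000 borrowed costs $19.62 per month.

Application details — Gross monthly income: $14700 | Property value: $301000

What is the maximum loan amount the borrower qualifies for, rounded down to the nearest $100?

Payment cap: 22% × $14,700 = $3,234/month.
At $19.62 per $1,000, that supports 3,234/19.62 × 1,000 ≈ $164,831 → $164,800.
LTV cap: 97% × $301,000 = $291,970 → $291,900.
Binding constraint: payment-to-income.

$164,800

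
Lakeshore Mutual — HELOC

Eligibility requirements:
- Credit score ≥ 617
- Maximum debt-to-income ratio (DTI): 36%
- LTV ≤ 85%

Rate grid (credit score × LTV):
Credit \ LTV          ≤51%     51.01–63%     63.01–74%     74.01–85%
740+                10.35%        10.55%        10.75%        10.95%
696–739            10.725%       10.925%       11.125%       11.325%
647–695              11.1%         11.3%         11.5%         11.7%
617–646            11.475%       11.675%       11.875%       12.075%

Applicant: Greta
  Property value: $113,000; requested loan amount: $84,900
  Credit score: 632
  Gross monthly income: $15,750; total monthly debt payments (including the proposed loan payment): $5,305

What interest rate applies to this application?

Credit score 632 ≥ 617; Debt-to-income = 5,305/15,750 = 33.7% — meets 36% limit
LTV = 84,900/113,000 = 75.1% ≤ 85%
Score 632 is in the 617–646 band; LTV 75.1% is in the 74.01–85% band → 12.075%.

12.075%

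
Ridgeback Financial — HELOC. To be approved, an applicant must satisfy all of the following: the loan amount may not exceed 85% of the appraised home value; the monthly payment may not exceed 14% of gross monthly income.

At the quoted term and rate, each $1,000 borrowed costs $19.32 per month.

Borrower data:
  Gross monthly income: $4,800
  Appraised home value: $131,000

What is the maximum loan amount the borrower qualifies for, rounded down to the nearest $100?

$34,700

Payment cap: 14% × $4,800 = $672/month.
At $19.32 per $1,000, that supports 672/19.32 × 1,000 ≈ $34,782 → $34,700.
LTV cap: 85% × $131,000 = $111,350 → $111,300.
Binding constraint: payment-to-income.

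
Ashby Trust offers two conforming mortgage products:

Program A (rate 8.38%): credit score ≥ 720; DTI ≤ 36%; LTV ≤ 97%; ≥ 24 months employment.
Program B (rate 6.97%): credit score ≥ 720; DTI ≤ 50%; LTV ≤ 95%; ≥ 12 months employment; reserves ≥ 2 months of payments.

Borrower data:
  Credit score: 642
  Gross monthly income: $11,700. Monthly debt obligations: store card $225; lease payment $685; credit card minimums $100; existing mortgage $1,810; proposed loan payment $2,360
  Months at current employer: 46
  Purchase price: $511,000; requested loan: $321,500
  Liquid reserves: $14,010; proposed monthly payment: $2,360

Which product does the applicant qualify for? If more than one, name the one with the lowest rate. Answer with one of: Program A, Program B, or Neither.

Neither

Total debts = (225 + 685 + 100 + 1,810 + 2,360) = 5,180; DTI = 5,180/11,700 = 44.3%.
LTV = 321,500/511,000 = 62.9%.
Reserves = 14,010/2,360 = 5.9 months.
Program A: score 642 < 720; DTI 44.3% > 36%; LTV 62.9% ≤ 97%; employment 46 ≥ 24 mo → does not qualify.
Program B: score 642 < 720; DTI 44.3% ≤ 50%; LTV 62.9% ≤ 95%; employment 46 ≥ 12 mo; reserves 5.9 ≥ 2 mo → does not qualify.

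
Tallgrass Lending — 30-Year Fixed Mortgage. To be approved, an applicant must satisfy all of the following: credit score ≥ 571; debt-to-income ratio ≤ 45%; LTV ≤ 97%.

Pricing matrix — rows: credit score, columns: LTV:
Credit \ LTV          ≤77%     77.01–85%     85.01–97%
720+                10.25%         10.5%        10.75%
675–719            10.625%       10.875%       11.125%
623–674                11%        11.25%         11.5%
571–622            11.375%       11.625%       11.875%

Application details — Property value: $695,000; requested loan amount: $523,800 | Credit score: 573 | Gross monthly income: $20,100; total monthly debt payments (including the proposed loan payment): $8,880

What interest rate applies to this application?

Credit score 573 ≥ 571; DTI = 8,880/20,100 = 44.2% ≤ 45%
Loan-to-value = 523,800/695,000 = 75.4% — pass (97% max)
Row: 573 falls in 571–622. Column: 75.4% falls in ≤77%. Rate = 11.375%.

11.375%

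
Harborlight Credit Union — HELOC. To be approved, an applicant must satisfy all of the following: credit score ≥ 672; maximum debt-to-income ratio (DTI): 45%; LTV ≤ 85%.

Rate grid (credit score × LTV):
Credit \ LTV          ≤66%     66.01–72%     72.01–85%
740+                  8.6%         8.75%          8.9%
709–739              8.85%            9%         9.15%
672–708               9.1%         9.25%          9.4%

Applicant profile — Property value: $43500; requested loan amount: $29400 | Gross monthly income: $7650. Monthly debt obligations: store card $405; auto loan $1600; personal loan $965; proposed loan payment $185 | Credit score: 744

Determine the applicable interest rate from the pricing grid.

Credit score 744 ≥ 672; Total monthly debts = (405 + 1,600 + 965 + 185) = 3,155. DTI = 3,155/7,650 = 41.2% ≤ 45%
Loan-to-value = 29,400/43,500 = 67.6% — pass (85% max)
Credit 744 → row 740+; LTV 67.6% → column 66.01–72%. Grid cell → 8.75%.

8.75%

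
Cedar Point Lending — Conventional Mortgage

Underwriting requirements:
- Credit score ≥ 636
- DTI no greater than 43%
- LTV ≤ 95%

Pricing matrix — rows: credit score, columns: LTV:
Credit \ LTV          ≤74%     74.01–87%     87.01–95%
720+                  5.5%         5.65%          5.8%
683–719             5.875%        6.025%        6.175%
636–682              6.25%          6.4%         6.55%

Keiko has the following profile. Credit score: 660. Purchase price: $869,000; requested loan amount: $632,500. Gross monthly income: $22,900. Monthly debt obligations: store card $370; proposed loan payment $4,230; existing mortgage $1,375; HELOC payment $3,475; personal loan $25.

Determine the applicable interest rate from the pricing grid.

Credit score 660 ≥ 636; Total monthly debts = (370 + 4,230 + 1,375 + 3,475 + 25) = 9,475. DTI: 9,475 ÷ 22,900 = 41.4%, within the 43% cap
Loan-to-value = 632,500/869,000 = 72.8% — pass (95% max)
Row: 660 falls in 636–682. Column: 72.8% falls in ≤74%. Rate = 6.25%.

6.25%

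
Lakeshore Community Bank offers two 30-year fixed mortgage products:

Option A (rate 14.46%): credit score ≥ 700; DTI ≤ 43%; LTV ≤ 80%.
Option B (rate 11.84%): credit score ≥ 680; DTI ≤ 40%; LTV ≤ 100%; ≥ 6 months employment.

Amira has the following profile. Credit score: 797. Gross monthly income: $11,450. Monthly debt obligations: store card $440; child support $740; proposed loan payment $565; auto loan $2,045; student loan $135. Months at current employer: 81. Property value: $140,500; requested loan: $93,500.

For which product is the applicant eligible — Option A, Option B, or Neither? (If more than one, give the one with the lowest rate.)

Total debts = (440 + 740 + 565 + 2,045 + 135) = 3,925; DTI = 3,925/11,450 = 34.3%.
LTV = 93,500/140,500 = 66.5%.
Option A: score 797 ≥ 700; DTI 34.3% ≤ 43%; LTV 66.5% ≤ 80% → qualifies.
Option B: score 797 ≥ 680; DTI 34.3% ≤ 40%; LTV 66.5% ≤ 100%; employment 81 ≥ 6 mo → qualifies.
Qualifying: Option A, Option B. Lowest rate is 11.84% → Option B.

Option B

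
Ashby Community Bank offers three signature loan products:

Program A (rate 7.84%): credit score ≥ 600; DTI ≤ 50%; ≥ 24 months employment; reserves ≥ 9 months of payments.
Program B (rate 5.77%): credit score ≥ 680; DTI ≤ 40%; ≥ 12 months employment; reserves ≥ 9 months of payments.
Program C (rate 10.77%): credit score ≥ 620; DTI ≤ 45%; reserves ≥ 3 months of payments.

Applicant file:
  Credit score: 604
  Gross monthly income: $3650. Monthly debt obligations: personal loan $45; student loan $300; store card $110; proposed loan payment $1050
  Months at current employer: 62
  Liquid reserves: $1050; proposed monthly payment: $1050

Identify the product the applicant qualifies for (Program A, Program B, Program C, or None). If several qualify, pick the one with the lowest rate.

Total debts = (45 + 300 + 110 + 1,050) = 1,505; DTI = 1,505/3,650 = 41.2%.
Reserves = 1,050/1,050 = 1.0 months.
Program A: score 604 ≥ 600; DTI 41.2% ≤ 50%; employment 62 ≥ 24 mo; reserves 1.0 < 9 mo → does not qualify.
Program B: score 604 < 680; DTI 41.2% > 40%; employment 62 ≥ 12 mo; reserves 1.0 < 9 mo → does not qualify.
Program C: score 604 < 620; DTI 41.2% ≤ 45%; reserves 1.0 < 3 mo → does not qualify.

None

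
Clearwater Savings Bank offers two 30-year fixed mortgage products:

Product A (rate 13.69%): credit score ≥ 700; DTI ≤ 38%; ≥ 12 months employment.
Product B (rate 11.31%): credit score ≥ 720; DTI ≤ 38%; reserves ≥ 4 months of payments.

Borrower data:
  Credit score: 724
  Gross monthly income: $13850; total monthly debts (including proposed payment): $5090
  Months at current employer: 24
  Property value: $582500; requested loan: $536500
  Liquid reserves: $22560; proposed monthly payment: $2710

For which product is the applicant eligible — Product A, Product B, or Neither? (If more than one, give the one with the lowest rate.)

Product B

DTI = 5,090/13,850 = 36.8%.
LTV = 536,500/582,500 = 92.1%.
Reserves = 22,560/2,710 = 8.3 months.
Product A: score 724 ≥ 700; DTI 36.8% ≤ 38%; employment 24 ≥ 12 mo → qualifies.
Product B: score 724 ≥ 720; DTI 36.8% ≤ 38%; reserves 8.3 ≥ 4 mo → qualifies.
Qualifying: Product A, Product B. Lowest rate is 11.31% → Product B.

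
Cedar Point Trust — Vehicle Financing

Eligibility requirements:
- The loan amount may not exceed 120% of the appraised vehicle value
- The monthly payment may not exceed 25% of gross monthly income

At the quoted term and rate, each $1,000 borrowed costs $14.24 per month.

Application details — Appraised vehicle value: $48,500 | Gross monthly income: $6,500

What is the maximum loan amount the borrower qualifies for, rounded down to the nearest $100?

$58,200

Payment cap: 25% × $6,500 = $1,625/month.
At $14.24 per $1,000, that supports 1,625/14.24 × 1,000 ≈ $114,115 → $114,100.
LTV cap: 120% × $48,500 = $58,200 → $58,200.
Binding constraint: loan-to-value.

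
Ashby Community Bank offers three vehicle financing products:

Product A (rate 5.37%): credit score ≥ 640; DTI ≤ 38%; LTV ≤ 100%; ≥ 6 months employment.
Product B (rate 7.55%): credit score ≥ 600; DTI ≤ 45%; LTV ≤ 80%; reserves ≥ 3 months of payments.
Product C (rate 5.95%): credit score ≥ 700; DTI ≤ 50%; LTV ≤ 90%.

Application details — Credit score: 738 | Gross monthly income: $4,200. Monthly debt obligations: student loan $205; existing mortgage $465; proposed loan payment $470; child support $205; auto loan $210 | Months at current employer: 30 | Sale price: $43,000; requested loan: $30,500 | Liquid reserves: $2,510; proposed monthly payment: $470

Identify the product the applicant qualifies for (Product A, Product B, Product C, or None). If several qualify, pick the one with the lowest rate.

Total debts = (205 + 465 + 470 + 205 + 210) = 1,555; DTI = 1,555/4,200 = 37%.
LTV = 30,500/43,000 = 70.9%.
Reserves = 2,510/470 = 5.3 months.
Product A: score 738 ≥ 640; DTI 37% ≤ 38%; LTV 70.9% ≤ 100%; employment 30 ≥ 6 mo → qualifies.
Product B: score 738 ≥ 600; DTI 37% ≤ 45%; LTV 70.9% ≤ 80%; reserves 5.3 ≥ 3 mo → qualifies.
Product C: score 738 ≥ 700; DTI 37% ≤ 50%; LTV 70.9% ≤ 90% → qualifies.
Qualifying: Product A, Product B, Product C. Lowest rate is 5.37% → Product A.

Product A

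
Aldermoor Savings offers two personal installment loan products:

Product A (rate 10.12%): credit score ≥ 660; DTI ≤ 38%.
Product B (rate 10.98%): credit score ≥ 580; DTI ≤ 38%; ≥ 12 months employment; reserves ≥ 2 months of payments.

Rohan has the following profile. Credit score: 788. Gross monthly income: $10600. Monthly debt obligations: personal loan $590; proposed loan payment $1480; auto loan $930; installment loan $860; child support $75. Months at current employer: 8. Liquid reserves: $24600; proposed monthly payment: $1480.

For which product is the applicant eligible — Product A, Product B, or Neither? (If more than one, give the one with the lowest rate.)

Total debts = (590 + 1,480 + 930 + 860 + 75) = 3,935; DTI = 3,935/10,600 = 37.1%.
Reserves = 24,600/1,480 = 16.6 months.
Product A: score 788 ≥ 660; DTI 37.1% ≤ 38% → qualifies.
Product B: score 788 ≥ 580; DTI 37.1% ≤ 38%; employment 8 < 12 mo; reserves 16.6 ≥ 2 mo → does not qualify.

Product A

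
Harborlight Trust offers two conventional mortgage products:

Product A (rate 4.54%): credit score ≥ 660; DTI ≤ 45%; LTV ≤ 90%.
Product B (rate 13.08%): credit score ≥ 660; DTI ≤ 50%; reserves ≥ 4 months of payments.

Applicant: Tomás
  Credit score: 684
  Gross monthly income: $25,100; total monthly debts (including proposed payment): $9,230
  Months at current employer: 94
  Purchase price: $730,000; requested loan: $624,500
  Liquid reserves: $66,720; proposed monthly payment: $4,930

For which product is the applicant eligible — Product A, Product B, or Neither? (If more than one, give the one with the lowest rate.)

Product A

DTI = 9,230/25,100 = 36.8%.
LTV = 624,500/730,000 = 85.5%.
Reserves = 66,720/4,930 = 13.5 months.
Product A: score 684 ≥ 660; DTI 36.8% ≤ 45%; LTV 85.5% ≤ 90% → qualifies.
Product B: score 684 ≥ 660; DTI 36.8% ≤ 50%; reserves 13.5 ≥ 4 mo → qualifies.
Qualifying: Product A, Product B. Lowest rate is 4.54% → Product A.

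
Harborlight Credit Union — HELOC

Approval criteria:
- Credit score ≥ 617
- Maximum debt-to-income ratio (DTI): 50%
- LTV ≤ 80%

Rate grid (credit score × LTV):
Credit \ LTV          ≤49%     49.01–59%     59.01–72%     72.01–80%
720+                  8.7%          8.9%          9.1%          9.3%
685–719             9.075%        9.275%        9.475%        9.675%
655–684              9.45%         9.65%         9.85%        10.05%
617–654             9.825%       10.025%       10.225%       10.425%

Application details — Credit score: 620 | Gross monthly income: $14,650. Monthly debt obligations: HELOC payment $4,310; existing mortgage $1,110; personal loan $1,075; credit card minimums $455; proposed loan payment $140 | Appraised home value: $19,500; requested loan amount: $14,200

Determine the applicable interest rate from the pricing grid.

Credit score 620 ≥ 617; Total monthly debts = (4,310 + 1,110 + 1,075 + 455 + 140) = 7,090. DTI: 7,090 ÷ 14,650 = 48.4%, within the 50% cap
Loan-to-value = 14,200/19,500 = 72.8% — pass (80% max)
Score 620 is in the 617–654 band; LTV 72.8% is in the 72.01–80% band → 10.425%.

10.425%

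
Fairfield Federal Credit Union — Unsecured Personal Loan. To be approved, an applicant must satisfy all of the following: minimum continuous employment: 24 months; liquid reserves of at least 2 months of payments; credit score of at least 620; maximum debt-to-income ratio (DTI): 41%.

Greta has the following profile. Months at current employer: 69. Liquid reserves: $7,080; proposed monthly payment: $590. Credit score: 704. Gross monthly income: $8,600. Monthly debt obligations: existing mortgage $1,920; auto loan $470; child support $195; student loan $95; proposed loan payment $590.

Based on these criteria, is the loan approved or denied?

Approved

Employment 69 ≥ 24 months
Liquid reserves cover 7,080/590 = 12.0 months — ≥ 2 required
Credit score 704 ≥ 620 (meets)
Total monthly debts = (1,920 + 470 + 195 + 95 + 590) = 3,270. Debt-to-income = 3,270/8,600 = 38% — meets 41% limit
All criteria satisfied.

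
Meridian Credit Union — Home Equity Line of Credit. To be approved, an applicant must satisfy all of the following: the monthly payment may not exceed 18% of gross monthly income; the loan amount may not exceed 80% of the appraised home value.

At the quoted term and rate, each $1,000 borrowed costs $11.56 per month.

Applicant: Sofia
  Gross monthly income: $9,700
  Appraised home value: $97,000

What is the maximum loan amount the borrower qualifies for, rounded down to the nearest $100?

$77,600

Payment cap: 18% × $9,700 = $1,746/month.
At $11.56 per $1,000, that supports 1,746/11.56 × 1,000 ≈ $151,038 → $151,000.
LTV cap: 80% × $97,000 = $77,600 → $77,600.
Binding constraint: loan-to-value.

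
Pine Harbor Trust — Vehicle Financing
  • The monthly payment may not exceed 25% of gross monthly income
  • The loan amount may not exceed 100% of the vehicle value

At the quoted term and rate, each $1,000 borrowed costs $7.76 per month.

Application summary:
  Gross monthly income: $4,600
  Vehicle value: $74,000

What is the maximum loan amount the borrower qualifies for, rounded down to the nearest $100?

Payment cap: 25% × $4,600 = $1,150/month.
At $7.76 per $1,000, that supports 1,150/7.76 × 1,000 ≈ $148,195 → $148,100.
LTV cap: 100% × $74,000 = $74,000 → $74,000.
Binding constraint: loan-to-value.

$74,000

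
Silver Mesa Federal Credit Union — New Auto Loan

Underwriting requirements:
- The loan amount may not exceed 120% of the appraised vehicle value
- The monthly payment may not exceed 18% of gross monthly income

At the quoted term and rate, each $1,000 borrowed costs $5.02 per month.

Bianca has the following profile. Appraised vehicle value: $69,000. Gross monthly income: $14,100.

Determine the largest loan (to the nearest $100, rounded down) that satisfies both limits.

Payment cap: 18% × $14,100 = $2,538/month.
At $5.02 per $1,000, that supports 2,538/5.02 × 1,000 ≈ $505,577 → $505,500.
LTV cap: 120% × $69,000 = $82,800 → $82,800.
Binding constraint: loan-to-value.

$82,800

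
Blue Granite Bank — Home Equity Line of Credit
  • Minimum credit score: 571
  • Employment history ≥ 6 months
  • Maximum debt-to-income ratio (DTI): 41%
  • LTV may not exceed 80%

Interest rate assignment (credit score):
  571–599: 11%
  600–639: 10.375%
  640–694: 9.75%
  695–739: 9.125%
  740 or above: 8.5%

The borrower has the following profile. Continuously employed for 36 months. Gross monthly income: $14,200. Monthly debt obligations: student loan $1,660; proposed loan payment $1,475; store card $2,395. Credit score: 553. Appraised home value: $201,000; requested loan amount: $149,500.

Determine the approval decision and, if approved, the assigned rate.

Credit score 553 < 571 (below minimum)
Employment 36 ≥ 6 months
Loan-to-value = 149,500/201,000 = 74.4% — pass (80% max)
Total monthly debts = (1,660 + 1,475 + 2,395) = 5,530. Debt-to-income = 5,530/14,200 = 38.9% — meets 41% limit
Not all requirements met → denied.

Denied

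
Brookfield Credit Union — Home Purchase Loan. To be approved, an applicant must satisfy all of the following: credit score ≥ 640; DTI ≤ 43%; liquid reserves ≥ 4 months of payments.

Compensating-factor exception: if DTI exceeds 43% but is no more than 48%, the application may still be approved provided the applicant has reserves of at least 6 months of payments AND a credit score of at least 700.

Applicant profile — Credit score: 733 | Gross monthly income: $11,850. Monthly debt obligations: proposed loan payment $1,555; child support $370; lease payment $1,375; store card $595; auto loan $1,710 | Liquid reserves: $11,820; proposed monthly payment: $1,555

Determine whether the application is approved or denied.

Approved

Credit score 733 ≥ 640 (meets base)
Total debts = (1,555 + 370 + 1,375 + 595 + 1,710) = 5,605. DTI: 5,605 ÷ 11,850 = 47.3%, over the 43% base limit.
Liquid reserves cover 11,820/1,555 = 7.6 months — ≥ 4 required
DTI 47.3% is within the 43%–48% exception band; checking compensating factors.
Override check — reserves: 7.6 mo (ok); score: 733 (ok).
Both compensating conditions met → exception applies.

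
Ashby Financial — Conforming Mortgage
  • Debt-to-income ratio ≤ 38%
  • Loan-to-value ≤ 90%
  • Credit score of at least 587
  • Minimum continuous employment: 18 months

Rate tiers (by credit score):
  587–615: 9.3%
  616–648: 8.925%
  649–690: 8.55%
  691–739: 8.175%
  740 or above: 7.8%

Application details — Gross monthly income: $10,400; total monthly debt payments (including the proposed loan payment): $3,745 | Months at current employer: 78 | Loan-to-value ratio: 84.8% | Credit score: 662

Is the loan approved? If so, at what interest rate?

Credit score 662 ≥ 587 (meets minimum)
Employment 78 ≥ 18 months
LTV 84.8% — within 90%
Debt-to-income = 3,745/10,400 = 36% — meets 38% limit
All requirements met. Score 662 falls in the 649–690 tier → 8.55%.

Approved at 8.55%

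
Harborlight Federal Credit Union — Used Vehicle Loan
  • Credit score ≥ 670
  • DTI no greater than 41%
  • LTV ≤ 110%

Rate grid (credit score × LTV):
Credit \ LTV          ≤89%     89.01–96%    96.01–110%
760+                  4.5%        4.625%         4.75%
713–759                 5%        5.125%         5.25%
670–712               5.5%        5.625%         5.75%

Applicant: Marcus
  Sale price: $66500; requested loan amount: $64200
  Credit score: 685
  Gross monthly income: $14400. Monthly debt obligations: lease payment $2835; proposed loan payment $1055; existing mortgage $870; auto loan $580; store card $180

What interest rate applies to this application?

Credit score 685 ≥ 670; Total monthly debts = (2,835 + 1,055 + 870 + 580 + 180) = 5,520. Debt-to-income = 5,520/14,400 = 38.3% — meets 41% limit
LTV: 64,200 ÷ 66,500 = 96.5%, within 110% cap
Credit 685 → row 670–712; LTV 96.5% → column 96.01–110%. Grid cell → 5.75%.

5.75%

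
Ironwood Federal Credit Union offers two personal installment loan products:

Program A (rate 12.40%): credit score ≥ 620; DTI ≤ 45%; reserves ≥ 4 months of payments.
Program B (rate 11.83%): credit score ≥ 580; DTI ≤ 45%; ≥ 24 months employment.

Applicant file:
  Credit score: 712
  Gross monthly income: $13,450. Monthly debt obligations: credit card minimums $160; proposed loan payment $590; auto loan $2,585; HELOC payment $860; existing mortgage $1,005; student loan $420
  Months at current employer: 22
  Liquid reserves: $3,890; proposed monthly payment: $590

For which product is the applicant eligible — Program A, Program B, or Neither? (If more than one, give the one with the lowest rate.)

Total debts = (160 + 590 + 2,585 + 860 + 1,005 + 420) = 5,620; DTI = 5,620/13,450 = 41.8%.
Reserves = 3,890/590 = 6.6 months.
Program A: score 712 ≥ 620; DTI 41.8% ≤ 45%; reserves 6.6 ≥ 4 mo → qualifies.
Program B: score 712 ≥ 580; DTI 41.8% ≤ 45%; employment 22 < 24 mo → does not qualify.

Program A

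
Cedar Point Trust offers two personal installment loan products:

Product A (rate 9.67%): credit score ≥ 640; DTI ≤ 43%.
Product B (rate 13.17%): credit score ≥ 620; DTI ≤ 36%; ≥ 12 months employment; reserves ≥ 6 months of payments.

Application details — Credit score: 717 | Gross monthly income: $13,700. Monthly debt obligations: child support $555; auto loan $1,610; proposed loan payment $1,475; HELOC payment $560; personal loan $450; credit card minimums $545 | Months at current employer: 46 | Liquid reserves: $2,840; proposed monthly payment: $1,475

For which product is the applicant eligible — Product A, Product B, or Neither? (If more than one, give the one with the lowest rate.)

Product A

Total debts = (555 + 1,610 + 1,475 + 560 + 450 + 545) = 5,195; DTI = 5,195/13,700 = 37.9%.
Reserves = 2,840/1,475 = 1.9 months.
Product A: score 717 ≥ 640; DTI 37.9% ≤ 43% → qualifies.
Product B: score 717 ≥ 620; DTI 37.9% > 36%; employment 46 ≥ 12 mo; reserves 1.9 < 6 mo → does not qualify.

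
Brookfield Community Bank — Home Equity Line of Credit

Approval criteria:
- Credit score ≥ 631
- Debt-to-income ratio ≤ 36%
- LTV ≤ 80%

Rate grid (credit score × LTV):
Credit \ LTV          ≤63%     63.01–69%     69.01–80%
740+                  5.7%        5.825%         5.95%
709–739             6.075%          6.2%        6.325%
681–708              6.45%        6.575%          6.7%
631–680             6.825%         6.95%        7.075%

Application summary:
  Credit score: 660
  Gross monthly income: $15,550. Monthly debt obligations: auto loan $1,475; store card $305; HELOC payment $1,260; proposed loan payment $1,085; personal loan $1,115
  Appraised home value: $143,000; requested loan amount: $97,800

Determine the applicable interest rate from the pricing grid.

6.95%

Credit score 660 ≥ 631; Total monthly debts = (1,475 + 305 + 1,260 + 1,085 + 1,115) = 5,240. DTI = 5,240/15,550 = 33.7% ≤ 36%
LTV: 97,800 ÷ 143,000 = 68.4%, within 80% cap
Credit 660 → row 631–680; LTV 68.4% → column 63.01–69%. Grid cell → 6.95%.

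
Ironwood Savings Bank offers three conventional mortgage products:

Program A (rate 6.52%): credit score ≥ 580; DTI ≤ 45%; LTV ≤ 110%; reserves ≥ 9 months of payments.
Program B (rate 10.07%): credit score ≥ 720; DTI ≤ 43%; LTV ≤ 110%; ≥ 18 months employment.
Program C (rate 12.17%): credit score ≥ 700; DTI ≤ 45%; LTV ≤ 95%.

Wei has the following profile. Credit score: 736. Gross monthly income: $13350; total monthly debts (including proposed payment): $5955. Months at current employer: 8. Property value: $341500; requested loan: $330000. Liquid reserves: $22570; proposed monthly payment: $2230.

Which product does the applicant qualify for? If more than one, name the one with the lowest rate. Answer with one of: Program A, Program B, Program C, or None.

DTI = 5,955/13,350 = 44.6%.
LTV = 330,000/341,500 = 96.6%.
Reserves = 22,570/2,230 = 10.1 months.
Program A: score 736 ≥ 580; DTI 44.6% ≤ 45%; LTV 96.6% ≤ 110%; reserves 10.1 ≥ 9 mo → qualifies.
Program B: score 736 ≥ 720; DTI 44.6% > 43%; LTV 96.6% ≤ 110%; employment 8 < 18 mo → does not qualify.
Program C: score 736 ≥ 700; DTI 44.6% ≤ 45%; LTV 96.6% > 95% → does not qualify.

Program A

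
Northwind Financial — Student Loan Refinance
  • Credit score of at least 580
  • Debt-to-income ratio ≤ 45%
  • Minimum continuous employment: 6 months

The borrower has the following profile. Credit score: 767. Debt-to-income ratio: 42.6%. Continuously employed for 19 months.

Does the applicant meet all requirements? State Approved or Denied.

Approved

Credit score 767 ≥ 580 (meets)
Debt-to-income 42.6% vs 45% cap — pass
Employment 19 ≥ 6 months
All criteria satisfied.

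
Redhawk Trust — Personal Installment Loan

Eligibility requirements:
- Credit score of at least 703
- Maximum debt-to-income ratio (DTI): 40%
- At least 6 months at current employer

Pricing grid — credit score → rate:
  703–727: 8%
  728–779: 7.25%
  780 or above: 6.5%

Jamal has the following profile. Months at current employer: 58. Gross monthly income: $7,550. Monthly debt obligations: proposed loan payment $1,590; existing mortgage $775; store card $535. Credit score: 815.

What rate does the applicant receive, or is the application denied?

Approved at 6.5%

Credit score 815 ≥ 703 (meets minimum)
Total monthly debts = (1,590 + 775 + 535) = 2,900. DTI: 2,900 ÷ 7,550 = 38.4%, within the 40% cap
Employment 58 ≥ 6 months
All requirements met. Score 815 falls in the 780 or above tier → 6.5%.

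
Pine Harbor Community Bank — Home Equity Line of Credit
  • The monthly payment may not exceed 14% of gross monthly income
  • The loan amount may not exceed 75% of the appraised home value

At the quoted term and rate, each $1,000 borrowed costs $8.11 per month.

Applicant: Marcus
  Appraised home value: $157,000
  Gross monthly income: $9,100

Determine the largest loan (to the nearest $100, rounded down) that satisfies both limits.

$117,700

Payment cap: 14% × $9,100 = $1,274/month.
At $8.11 per $1,000, that supports 1,274/8.11 × 1,000 ≈ $157,090 → $157,000.
LTV cap: 75% × $157,000 = $117,750 → $117,700.
Binding constraint: loan-to-value.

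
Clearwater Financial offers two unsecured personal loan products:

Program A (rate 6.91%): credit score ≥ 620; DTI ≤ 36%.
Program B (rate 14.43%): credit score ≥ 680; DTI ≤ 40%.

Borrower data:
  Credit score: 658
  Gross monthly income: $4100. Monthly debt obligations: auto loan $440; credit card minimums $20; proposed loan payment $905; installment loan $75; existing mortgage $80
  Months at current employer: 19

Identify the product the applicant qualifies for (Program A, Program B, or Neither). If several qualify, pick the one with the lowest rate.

Total debts = (440 + 20 + 905 + 75 + 80) = 1,520; DTI = 1,520/4,100 = 37.1%.
Program A: score 658 ≥ 620; DTI 37.1% > 36% → does not qualify.
Program B: score 658 < 680; DTI 37.1% ≤ 40% → does not qualify.

Neither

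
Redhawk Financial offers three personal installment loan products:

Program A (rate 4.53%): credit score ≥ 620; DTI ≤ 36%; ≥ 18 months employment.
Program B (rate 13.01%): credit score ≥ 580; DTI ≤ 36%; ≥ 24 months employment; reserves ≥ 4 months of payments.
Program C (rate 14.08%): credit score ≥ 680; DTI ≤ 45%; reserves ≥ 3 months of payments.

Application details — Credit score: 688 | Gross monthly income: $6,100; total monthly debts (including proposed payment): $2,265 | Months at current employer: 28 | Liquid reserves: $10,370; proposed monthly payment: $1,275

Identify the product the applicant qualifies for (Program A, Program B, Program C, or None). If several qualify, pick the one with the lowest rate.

Program C

DTI = 2,265/6,100 = 37.1%.
Reserves = 10,370/1,275 = 8.1 months.
Program A: score 688 ≥ 620; DTI 37.1% > 36%; employment 28 ≥ 18 mo → does not qualify.
Program B: score 688 ≥ 580; DTI 37.1% > 36%; employment 28 ≥ 24 mo; reserves 8.1 ≥ 4 mo → does not qualify.
Program C: score 688 ≥ 680; DTI 37.1% ≤ 45%; reserves 8.1 ≥ 3 mo → qualifies.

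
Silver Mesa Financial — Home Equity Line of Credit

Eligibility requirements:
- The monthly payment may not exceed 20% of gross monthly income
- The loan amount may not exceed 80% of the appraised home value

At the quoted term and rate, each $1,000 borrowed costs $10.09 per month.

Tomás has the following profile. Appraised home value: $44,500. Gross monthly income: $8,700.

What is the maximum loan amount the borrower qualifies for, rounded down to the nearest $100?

Payment cap: 20% × $8,700 = $1,740/month.
At $10.09 per $1,000, that supports 1,740/10.09 × 1,000 ≈ $172,447 → $172,400.
LTV cap: 80% × $44,500 = $35,600 → $35,600.
Binding constraint: loan-to-value.

$35,600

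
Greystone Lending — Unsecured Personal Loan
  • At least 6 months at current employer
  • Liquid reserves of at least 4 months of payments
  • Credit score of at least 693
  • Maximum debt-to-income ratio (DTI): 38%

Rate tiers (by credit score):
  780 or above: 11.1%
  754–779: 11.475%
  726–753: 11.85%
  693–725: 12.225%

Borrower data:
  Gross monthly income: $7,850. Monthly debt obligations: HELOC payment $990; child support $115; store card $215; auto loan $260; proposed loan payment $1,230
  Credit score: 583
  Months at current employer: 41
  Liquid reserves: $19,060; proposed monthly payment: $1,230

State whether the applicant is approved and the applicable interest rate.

Credit score 583 < 693 (below minimum)
Employment 41 ≥ 6 months
Total monthly debts = (990 + 115 + 215 + 260 + 1,230) = 2,810. DTI: 2,810 ÷ 7,850 = 35.8%, within the 38% cap
Liquid reserves cover 19,060/1,230 = 15.5 months — ≥ 4 required
Not all requirements met → denied.

Denied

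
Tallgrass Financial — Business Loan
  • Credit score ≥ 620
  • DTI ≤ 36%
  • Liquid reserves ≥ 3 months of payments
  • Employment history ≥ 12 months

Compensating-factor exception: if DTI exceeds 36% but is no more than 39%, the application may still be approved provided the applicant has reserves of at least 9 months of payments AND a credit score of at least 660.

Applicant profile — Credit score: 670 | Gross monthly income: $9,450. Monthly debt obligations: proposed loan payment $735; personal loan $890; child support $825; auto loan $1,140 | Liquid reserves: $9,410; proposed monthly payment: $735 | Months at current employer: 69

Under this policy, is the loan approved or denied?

Credit score 670 ≥ 620 (meets base)
Total debts = (735 + 890 + 825 + 1,140) = 3,590. DTI = 3,590/9,450 = 38% > 36% — standard DTI limit exceeded.
Liquid reserves cover 9,410/735 = 12.8 months — ≥ 3 required
Employment 69 ≥ 12 months
38% falls in the override range (36%–39%), so the compensating-factor test applies.
Reserves 12.8 ≥ 9 months; credit score 670 ≥ 660.
Both override conditions satisfied; DTI exception granted.

Approved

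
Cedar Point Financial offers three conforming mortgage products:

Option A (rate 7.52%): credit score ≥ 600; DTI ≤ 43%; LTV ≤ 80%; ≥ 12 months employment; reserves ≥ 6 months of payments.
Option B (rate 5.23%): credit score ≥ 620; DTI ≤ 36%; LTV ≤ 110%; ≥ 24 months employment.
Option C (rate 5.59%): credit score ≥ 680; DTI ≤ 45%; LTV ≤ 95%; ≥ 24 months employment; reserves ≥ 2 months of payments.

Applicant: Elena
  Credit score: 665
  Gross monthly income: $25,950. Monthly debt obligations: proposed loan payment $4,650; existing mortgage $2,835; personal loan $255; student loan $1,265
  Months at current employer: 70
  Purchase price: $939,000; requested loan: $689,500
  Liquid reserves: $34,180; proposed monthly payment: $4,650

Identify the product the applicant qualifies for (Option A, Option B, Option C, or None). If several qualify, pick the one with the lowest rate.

Option B

Total debts = (4,650 + 2,835 + 255 + 1,265) = 9,005; DTI = 9,005/25,950 = 34.7%.
LTV = 689,500/939,000 = 73.4%.
Reserves = 34,180/4,650 = 7.4 months.
Option A: score 665 ≥ 600; DTI 34.7% ≤ 43%; LTV 73.4% ≤ 80%; employment 70 ≥ 12 mo; reserves 7.4 ≥ 6 mo → qualifies.
Option B: score 665 ≥ 620; DTI 34.7% ≤ 36%; LTV 73.4% ≤ 110%; employment 70 ≥ 24 mo → qualifies.
Option C: score 665 < 680; DTI 34.7% ≤ 45%; LTV 73.4% ≤ 95%; employment 70 ≥ 24 mo; reserves 7.4 ≥ 2 mo → does not qualify.
Qualifying: Option A, Option B. Lowest rate is 5.23% → Option B.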